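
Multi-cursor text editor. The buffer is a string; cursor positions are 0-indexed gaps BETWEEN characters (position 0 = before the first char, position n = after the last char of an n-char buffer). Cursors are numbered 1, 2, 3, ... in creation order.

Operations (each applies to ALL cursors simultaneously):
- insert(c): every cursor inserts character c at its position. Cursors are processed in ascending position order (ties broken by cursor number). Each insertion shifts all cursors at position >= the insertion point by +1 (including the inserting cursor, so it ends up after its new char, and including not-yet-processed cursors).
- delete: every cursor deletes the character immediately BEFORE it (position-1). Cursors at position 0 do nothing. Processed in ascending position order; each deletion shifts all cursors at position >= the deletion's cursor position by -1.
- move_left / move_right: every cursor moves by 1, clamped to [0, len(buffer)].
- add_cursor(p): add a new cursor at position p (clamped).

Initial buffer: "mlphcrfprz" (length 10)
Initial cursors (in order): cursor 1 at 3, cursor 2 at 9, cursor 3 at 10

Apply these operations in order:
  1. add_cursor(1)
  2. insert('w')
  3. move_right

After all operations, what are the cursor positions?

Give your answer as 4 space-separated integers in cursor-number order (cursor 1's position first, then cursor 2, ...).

Answer: 6 13 14 3

Derivation:
After op 1 (add_cursor(1)): buffer="mlphcrfprz" (len 10), cursors c4@1 c1@3 c2@9 c3@10, authorship ..........
After op 2 (insert('w')): buffer="mwlpwhcrfprwzw" (len 14), cursors c4@2 c1@5 c2@12 c3@14, authorship .4..1......2.3
After op 3 (move_right): buffer="mwlpwhcrfprwzw" (len 14), cursors c4@3 c1@6 c2@13 c3@14, authorship .4..1......2.3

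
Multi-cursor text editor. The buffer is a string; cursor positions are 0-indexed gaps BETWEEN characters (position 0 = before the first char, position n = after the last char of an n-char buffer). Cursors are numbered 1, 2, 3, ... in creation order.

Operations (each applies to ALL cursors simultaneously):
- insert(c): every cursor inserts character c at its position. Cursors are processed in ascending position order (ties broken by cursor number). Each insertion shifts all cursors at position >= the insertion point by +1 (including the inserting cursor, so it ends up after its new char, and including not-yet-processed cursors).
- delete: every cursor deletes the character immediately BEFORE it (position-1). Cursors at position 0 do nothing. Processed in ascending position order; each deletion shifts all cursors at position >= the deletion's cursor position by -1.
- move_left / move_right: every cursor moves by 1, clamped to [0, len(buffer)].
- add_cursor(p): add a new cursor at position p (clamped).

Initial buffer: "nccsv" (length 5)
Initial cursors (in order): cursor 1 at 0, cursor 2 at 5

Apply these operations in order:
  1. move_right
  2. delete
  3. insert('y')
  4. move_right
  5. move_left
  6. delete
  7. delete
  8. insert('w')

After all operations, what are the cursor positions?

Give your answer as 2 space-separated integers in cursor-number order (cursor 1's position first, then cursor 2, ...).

Answer: 1 3

Derivation:
After op 1 (move_right): buffer="nccsv" (len 5), cursors c1@1 c2@5, authorship .....
After op 2 (delete): buffer="ccs" (len 3), cursors c1@0 c2@3, authorship ...
After op 3 (insert('y')): buffer="yccsy" (len 5), cursors c1@1 c2@5, authorship 1...2
After op 4 (move_right): buffer="yccsy" (len 5), cursors c1@2 c2@5, authorship 1...2
After op 5 (move_left): buffer="yccsy" (len 5), cursors c1@1 c2@4, authorship 1...2
After op 6 (delete): buffer="ccy" (len 3), cursors c1@0 c2@2, authorship ..2
After op 7 (delete): buffer="cy" (len 2), cursors c1@0 c2@1, authorship .2
After op 8 (insert('w')): buffer="wcwy" (len 4), cursors c1@1 c2@3, authorship 1.22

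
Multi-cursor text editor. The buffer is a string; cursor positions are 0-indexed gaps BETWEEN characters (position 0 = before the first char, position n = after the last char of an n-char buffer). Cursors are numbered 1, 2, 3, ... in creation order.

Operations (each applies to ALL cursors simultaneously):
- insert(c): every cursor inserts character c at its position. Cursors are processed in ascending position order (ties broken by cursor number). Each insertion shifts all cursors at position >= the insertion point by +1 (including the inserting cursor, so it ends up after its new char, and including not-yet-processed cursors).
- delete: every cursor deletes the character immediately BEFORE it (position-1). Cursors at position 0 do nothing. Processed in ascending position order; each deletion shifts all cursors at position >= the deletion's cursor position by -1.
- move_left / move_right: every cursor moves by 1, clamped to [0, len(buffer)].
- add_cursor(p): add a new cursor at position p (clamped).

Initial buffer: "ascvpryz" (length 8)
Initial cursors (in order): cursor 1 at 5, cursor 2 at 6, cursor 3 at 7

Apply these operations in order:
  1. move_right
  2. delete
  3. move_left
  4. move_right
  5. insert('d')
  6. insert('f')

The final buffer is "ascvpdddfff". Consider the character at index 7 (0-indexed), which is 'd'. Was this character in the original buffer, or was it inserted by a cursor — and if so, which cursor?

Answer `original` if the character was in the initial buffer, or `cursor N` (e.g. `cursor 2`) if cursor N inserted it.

Answer: cursor 3

Derivation:
After op 1 (move_right): buffer="ascvpryz" (len 8), cursors c1@6 c2@7 c3@8, authorship ........
After op 2 (delete): buffer="ascvp" (len 5), cursors c1@5 c2@5 c3@5, authorship .....
After op 3 (move_left): buffer="ascvp" (len 5), cursors c1@4 c2@4 c3@4, authorship .....
After op 4 (move_right): buffer="ascvp" (len 5), cursors c1@5 c2@5 c3@5, authorship .....
After op 5 (insert('d')): buffer="ascvpddd" (len 8), cursors c1@8 c2@8 c3@8, authorship .....123
After op 6 (insert('f')): buffer="ascvpdddfff" (len 11), cursors c1@11 c2@11 c3@11, authorship .....123123
Authorship (.=original, N=cursor N): . . . . . 1 2 3 1 2 3
Index 7: author = 3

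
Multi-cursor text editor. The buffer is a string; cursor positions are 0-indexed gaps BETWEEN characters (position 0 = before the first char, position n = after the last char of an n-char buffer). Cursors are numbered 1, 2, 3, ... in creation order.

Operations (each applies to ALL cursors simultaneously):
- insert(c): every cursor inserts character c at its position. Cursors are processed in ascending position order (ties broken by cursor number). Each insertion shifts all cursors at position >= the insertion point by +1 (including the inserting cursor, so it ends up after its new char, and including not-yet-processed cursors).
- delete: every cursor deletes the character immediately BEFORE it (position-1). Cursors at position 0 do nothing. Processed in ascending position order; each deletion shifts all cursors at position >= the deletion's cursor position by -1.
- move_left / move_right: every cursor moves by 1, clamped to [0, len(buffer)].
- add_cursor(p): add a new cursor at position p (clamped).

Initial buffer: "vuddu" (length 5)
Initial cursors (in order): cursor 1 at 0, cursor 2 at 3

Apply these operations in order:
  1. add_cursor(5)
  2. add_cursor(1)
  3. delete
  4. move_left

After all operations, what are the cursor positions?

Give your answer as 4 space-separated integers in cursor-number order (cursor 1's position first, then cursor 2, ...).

After op 1 (add_cursor(5)): buffer="vuddu" (len 5), cursors c1@0 c2@3 c3@5, authorship .....
After op 2 (add_cursor(1)): buffer="vuddu" (len 5), cursors c1@0 c4@1 c2@3 c3@5, authorship .....
After op 3 (delete): buffer="ud" (len 2), cursors c1@0 c4@0 c2@1 c3@2, authorship ..
After op 4 (move_left): buffer="ud" (len 2), cursors c1@0 c2@0 c4@0 c3@1, authorship ..

Answer: 0 0 1 0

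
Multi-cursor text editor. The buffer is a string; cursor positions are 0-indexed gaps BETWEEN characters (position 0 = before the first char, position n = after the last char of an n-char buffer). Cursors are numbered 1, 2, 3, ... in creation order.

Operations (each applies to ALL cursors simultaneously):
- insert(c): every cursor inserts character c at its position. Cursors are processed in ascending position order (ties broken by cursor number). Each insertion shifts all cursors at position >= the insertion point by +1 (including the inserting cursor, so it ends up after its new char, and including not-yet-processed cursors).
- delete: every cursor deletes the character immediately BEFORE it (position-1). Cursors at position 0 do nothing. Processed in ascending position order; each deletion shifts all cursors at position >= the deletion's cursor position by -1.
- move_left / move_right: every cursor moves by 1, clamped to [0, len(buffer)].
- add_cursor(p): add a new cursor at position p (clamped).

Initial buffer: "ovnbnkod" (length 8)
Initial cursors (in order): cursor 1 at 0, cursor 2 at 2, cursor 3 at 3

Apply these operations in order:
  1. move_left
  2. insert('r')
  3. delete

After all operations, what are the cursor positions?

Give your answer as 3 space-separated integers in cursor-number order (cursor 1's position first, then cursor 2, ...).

After op 1 (move_left): buffer="ovnbnkod" (len 8), cursors c1@0 c2@1 c3@2, authorship ........
After op 2 (insert('r')): buffer="rorvrnbnkod" (len 11), cursors c1@1 c2@3 c3@5, authorship 1.2.3......
After op 3 (delete): buffer="ovnbnkod" (len 8), cursors c1@0 c2@1 c3@2, authorship ........

Answer: 0 1 2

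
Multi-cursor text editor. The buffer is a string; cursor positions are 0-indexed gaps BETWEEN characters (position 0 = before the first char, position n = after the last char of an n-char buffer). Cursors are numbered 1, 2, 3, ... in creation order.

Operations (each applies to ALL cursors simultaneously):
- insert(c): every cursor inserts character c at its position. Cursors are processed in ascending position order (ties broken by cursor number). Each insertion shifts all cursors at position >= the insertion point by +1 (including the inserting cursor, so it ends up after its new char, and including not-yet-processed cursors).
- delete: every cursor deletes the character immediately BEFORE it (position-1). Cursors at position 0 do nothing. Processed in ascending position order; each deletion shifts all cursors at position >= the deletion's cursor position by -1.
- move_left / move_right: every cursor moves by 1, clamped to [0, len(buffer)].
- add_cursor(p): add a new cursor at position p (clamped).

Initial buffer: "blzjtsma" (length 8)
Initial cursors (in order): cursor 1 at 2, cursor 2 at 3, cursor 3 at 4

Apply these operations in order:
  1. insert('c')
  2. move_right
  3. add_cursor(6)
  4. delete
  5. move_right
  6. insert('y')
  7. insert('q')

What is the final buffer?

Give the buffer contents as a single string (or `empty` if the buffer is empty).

Answer: blccyyyqqqsyqma

Derivation:
After op 1 (insert('c')): buffer="blczcjctsma" (len 11), cursors c1@3 c2@5 c3@7, authorship ..1.2.3....
After op 2 (move_right): buffer="blczcjctsma" (len 11), cursors c1@4 c2@6 c3@8, authorship ..1.2.3....
After op 3 (add_cursor(6)): buffer="blczcjctsma" (len 11), cursors c1@4 c2@6 c4@6 c3@8, authorship ..1.2.3....
After op 4 (delete): buffer="blccsma" (len 7), cursors c1@3 c2@3 c4@3 c3@4, authorship ..13...
After op 5 (move_right): buffer="blccsma" (len 7), cursors c1@4 c2@4 c4@4 c3@5, authorship ..13...
After op 6 (insert('y')): buffer="blccyyysyma" (len 11), cursors c1@7 c2@7 c4@7 c3@9, authorship ..13124.3..
After op 7 (insert('q')): buffer="blccyyyqqqsyqma" (len 15), cursors c1@10 c2@10 c4@10 c3@13, authorship ..13124124.33..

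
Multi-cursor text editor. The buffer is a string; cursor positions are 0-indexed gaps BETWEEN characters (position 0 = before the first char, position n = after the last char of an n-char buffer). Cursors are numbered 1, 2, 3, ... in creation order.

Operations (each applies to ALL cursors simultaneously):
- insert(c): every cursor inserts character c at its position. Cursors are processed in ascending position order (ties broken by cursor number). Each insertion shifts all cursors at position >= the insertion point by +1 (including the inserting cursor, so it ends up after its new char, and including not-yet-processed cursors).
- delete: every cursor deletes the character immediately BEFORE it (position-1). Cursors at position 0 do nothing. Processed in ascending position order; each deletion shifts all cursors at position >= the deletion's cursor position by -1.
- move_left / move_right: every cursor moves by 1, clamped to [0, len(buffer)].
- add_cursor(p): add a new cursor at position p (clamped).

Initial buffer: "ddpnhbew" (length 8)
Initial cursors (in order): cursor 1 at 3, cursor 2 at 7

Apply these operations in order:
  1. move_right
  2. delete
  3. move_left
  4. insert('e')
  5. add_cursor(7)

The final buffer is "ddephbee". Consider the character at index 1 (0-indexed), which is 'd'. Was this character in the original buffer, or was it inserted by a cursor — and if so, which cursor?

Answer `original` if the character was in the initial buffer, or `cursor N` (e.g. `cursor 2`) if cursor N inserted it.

Answer: original

Derivation:
After op 1 (move_right): buffer="ddpnhbew" (len 8), cursors c1@4 c2@8, authorship ........
After op 2 (delete): buffer="ddphbe" (len 6), cursors c1@3 c2@6, authorship ......
After op 3 (move_left): buffer="ddphbe" (len 6), cursors c1@2 c2@5, authorship ......
After op 4 (insert('e')): buffer="ddephbee" (len 8), cursors c1@3 c2@7, authorship ..1...2.
After op 5 (add_cursor(7)): buffer="ddephbee" (len 8), cursors c1@3 c2@7 c3@7, authorship ..1...2.
Authorship (.=original, N=cursor N): . . 1 . . . 2 .
Index 1: author = original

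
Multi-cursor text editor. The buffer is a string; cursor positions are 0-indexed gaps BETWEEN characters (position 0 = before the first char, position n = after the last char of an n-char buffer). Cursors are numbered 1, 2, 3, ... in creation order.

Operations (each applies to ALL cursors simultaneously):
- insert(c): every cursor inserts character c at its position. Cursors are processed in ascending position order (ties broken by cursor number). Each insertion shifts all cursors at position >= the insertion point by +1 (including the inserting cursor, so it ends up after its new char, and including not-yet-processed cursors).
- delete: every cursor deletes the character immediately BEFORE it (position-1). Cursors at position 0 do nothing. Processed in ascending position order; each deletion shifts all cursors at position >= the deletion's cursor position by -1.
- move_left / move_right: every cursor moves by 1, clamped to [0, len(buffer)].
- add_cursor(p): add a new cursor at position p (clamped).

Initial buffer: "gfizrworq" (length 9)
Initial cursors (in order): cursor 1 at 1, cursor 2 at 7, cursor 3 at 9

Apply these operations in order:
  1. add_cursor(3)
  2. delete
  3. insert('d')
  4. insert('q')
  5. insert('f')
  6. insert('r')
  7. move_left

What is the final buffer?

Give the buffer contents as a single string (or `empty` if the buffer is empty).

Answer: dqfrfdqfrzrwdqfrrdqfr

Derivation:
After op 1 (add_cursor(3)): buffer="gfizrworq" (len 9), cursors c1@1 c4@3 c2@7 c3@9, authorship .........
After op 2 (delete): buffer="fzrwr" (len 5), cursors c1@0 c4@1 c2@4 c3@5, authorship .....
After op 3 (insert('d')): buffer="dfdzrwdrd" (len 9), cursors c1@1 c4@3 c2@7 c3@9, authorship 1.4...2.3
After op 4 (insert('q')): buffer="dqfdqzrwdqrdq" (len 13), cursors c1@2 c4@5 c2@10 c3@13, authorship 11.44...22.33
After op 5 (insert('f')): buffer="dqffdqfzrwdqfrdqf" (len 17), cursors c1@3 c4@7 c2@13 c3@17, authorship 111.444...222.333
After op 6 (insert('r')): buffer="dqfrfdqfrzrwdqfrrdqfr" (len 21), cursors c1@4 c4@9 c2@16 c3@21, authorship 1111.4444...2222.3333
After op 7 (move_left): buffer="dqfrfdqfrzrwdqfrrdqfr" (len 21), cursors c1@3 c4@8 c2@15 c3@20, authorship 1111.4444...2222.3333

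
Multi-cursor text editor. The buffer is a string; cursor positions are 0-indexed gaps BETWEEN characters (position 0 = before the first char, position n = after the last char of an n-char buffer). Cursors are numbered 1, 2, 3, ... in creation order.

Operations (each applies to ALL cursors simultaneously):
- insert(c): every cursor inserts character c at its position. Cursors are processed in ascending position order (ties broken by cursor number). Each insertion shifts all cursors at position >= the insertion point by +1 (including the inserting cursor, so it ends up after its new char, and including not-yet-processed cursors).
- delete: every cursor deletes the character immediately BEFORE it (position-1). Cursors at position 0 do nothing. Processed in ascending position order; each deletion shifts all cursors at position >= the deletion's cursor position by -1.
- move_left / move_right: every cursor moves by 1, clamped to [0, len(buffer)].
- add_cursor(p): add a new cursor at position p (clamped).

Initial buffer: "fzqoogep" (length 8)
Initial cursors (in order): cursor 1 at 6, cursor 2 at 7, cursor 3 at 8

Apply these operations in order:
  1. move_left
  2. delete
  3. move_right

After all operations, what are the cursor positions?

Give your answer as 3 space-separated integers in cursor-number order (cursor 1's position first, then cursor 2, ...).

Answer: 5 5 5

Derivation:
After op 1 (move_left): buffer="fzqoogep" (len 8), cursors c1@5 c2@6 c3@7, authorship ........
After op 2 (delete): buffer="fzqop" (len 5), cursors c1@4 c2@4 c3@4, authorship .....
After op 3 (move_right): buffer="fzqop" (len 5), cursors c1@5 c2@5 c3@5, authorship .....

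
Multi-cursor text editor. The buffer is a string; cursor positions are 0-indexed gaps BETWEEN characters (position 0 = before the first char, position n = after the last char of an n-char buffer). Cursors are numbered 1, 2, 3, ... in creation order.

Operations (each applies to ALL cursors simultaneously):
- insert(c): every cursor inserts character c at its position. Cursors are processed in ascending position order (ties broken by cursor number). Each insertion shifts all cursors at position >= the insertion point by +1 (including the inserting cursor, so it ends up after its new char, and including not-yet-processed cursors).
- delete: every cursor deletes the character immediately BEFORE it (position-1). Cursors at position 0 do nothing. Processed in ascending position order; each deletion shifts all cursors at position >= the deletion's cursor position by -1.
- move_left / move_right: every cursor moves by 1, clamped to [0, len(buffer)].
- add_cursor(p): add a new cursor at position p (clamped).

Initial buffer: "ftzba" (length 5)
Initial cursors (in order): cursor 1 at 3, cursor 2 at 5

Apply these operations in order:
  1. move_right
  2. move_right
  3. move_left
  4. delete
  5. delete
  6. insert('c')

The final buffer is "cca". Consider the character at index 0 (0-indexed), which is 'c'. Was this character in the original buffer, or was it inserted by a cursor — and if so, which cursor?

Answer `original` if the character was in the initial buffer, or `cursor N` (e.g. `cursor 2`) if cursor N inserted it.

Answer: cursor 1

Derivation:
After op 1 (move_right): buffer="ftzba" (len 5), cursors c1@4 c2@5, authorship .....
After op 2 (move_right): buffer="ftzba" (len 5), cursors c1@5 c2@5, authorship .....
After op 3 (move_left): buffer="ftzba" (len 5), cursors c1@4 c2@4, authorship .....
After op 4 (delete): buffer="fta" (len 3), cursors c1@2 c2@2, authorship ...
After op 5 (delete): buffer="a" (len 1), cursors c1@0 c2@0, authorship .
After op 6 (insert('c')): buffer="cca" (len 3), cursors c1@2 c2@2, authorship 12.
Authorship (.=original, N=cursor N): 1 2 .
Index 0: author = 1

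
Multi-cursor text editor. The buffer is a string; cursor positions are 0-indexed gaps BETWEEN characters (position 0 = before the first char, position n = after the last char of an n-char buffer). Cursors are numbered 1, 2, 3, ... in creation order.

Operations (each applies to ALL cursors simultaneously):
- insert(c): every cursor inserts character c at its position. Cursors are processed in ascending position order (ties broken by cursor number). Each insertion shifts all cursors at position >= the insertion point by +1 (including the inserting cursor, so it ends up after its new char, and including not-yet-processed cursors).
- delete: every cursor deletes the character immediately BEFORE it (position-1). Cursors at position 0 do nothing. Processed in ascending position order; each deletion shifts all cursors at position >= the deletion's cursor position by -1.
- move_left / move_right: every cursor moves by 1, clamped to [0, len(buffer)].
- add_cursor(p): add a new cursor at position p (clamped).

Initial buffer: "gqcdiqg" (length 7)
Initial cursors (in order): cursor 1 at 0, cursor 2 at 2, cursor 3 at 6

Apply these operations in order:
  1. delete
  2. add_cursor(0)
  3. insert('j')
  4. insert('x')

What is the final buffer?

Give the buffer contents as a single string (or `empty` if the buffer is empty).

After op 1 (delete): buffer="gcdig" (len 5), cursors c1@0 c2@1 c3@4, authorship .....
After op 2 (add_cursor(0)): buffer="gcdig" (len 5), cursors c1@0 c4@0 c2@1 c3@4, authorship .....
After op 3 (insert('j')): buffer="jjgjcdijg" (len 9), cursors c1@2 c4@2 c2@4 c3@8, authorship 14.2...3.
After op 4 (insert('x')): buffer="jjxxgjxcdijxg" (len 13), cursors c1@4 c4@4 c2@7 c3@12, authorship 1414.22...33.

Answer: jjxxgjxcdijxg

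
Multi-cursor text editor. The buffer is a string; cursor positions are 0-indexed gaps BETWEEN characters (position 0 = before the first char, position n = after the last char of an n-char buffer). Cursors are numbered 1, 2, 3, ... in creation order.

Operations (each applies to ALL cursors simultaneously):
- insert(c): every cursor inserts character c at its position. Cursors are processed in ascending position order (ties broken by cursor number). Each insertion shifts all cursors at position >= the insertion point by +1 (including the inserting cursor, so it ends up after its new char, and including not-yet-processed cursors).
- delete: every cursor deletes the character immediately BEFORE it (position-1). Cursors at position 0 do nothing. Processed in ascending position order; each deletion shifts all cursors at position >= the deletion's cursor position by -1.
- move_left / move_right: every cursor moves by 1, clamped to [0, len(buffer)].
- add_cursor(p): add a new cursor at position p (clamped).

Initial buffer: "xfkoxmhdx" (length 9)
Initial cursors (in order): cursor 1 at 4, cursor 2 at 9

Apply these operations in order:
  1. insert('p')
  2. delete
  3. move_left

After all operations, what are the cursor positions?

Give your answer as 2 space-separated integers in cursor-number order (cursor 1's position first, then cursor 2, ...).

After op 1 (insert('p')): buffer="xfkopxmhdxp" (len 11), cursors c1@5 c2@11, authorship ....1.....2
After op 2 (delete): buffer="xfkoxmhdx" (len 9), cursors c1@4 c2@9, authorship .........
After op 3 (move_left): buffer="xfkoxmhdx" (len 9), cursors c1@3 c2@8, authorship .........

Answer: 3 8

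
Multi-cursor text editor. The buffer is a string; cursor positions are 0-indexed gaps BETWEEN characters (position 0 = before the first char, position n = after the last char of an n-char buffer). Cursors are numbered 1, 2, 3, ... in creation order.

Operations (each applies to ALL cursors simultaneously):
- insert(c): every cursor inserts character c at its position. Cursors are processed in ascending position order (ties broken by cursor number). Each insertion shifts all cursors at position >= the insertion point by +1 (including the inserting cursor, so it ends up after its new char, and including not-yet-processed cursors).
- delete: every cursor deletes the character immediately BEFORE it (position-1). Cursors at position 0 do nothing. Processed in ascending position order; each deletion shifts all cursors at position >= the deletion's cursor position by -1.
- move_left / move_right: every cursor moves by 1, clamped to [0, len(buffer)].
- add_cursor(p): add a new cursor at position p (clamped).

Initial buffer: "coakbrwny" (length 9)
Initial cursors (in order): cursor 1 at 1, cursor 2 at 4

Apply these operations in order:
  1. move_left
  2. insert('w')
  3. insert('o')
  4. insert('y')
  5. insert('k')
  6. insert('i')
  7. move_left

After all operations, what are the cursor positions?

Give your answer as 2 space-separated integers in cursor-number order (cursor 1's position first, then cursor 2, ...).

After op 1 (move_left): buffer="coakbrwny" (len 9), cursors c1@0 c2@3, authorship .........
After op 2 (insert('w')): buffer="wcoawkbrwny" (len 11), cursors c1@1 c2@5, authorship 1...2......
After op 3 (insert('o')): buffer="wocoawokbrwny" (len 13), cursors c1@2 c2@7, authorship 11...22......
After op 4 (insert('y')): buffer="woycoawoykbrwny" (len 15), cursors c1@3 c2@9, authorship 111...222......
After op 5 (insert('k')): buffer="woykcoawoykkbrwny" (len 17), cursors c1@4 c2@11, authorship 1111...2222......
After op 6 (insert('i')): buffer="woykicoawoykikbrwny" (len 19), cursors c1@5 c2@13, authorship 11111...22222......
After op 7 (move_left): buffer="woykicoawoykikbrwny" (len 19), cursors c1@4 c2@12, authorship 11111...22222......

Answer: 4 12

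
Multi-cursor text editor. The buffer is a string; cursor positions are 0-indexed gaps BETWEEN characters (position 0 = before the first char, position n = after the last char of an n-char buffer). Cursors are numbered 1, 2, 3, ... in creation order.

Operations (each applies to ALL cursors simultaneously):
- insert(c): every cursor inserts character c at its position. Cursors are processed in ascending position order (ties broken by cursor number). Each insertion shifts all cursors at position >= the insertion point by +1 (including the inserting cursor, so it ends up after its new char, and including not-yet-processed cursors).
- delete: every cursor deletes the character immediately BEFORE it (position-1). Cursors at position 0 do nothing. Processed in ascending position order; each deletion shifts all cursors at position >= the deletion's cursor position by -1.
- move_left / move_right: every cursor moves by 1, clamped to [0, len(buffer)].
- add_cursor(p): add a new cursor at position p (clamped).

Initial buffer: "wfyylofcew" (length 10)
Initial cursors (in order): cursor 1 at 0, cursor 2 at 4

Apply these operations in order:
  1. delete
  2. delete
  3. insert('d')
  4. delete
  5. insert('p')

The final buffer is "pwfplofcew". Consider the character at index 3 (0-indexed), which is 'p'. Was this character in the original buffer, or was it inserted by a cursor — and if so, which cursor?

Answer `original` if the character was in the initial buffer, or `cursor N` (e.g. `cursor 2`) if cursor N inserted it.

Answer: cursor 2

Derivation:
After op 1 (delete): buffer="wfylofcew" (len 9), cursors c1@0 c2@3, authorship .........
After op 2 (delete): buffer="wflofcew" (len 8), cursors c1@0 c2@2, authorship ........
After op 3 (insert('d')): buffer="dwfdlofcew" (len 10), cursors c1@1 c2@4, authorship 1..2......
After op 4 (delete): buffer="wflofcew" (len 8), cursors c1@0 c2@2, authorship ........
After op 5 (insert('p')): buffer="pwfplofcew" (len 10), cursors c1@1 c2@4, authorship 1..2......
Authorship (.=original, N=cursor N): 1 . . 2 . . . . . .
Index 3: author = 2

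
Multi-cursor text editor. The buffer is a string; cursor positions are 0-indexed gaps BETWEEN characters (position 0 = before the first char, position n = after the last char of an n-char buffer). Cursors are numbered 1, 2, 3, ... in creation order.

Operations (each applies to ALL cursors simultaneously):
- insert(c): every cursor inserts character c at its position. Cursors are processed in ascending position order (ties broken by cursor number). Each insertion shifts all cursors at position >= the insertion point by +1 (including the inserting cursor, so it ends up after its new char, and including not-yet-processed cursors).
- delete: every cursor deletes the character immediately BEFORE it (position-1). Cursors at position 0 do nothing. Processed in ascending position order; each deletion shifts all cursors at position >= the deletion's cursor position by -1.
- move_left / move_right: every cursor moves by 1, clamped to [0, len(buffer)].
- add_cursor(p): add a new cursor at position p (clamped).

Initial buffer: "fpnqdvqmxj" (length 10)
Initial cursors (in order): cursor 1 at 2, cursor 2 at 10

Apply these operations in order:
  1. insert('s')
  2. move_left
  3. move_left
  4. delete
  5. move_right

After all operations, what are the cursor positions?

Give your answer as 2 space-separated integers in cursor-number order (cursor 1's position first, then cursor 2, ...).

After op 1 (insert('s')): buffer="fpsnqdvqmxjs" (len 12), cursors c1@3 c2@12, authorship ..1........2
After op 2 (move_left): buffer="fpsnqdvqmxjs" (len 12), cursors c1@2 c2@11, authorship ..1........2
After op 3 (move_left): buffer="fpsnqdvqmxjs" (len 12), cursors c1@1 c2@10, authorship ..1........2
After op 4 (delete): buffer="psnqdvqmjs" (len 10), cursors c1@0 c2@8, authorship .1.......2
After op 5 (move_right): buffer="psnqdvqmjs" (len 10), cursors c1@1 c2@9, authorship .1.......2

Answer: 1 9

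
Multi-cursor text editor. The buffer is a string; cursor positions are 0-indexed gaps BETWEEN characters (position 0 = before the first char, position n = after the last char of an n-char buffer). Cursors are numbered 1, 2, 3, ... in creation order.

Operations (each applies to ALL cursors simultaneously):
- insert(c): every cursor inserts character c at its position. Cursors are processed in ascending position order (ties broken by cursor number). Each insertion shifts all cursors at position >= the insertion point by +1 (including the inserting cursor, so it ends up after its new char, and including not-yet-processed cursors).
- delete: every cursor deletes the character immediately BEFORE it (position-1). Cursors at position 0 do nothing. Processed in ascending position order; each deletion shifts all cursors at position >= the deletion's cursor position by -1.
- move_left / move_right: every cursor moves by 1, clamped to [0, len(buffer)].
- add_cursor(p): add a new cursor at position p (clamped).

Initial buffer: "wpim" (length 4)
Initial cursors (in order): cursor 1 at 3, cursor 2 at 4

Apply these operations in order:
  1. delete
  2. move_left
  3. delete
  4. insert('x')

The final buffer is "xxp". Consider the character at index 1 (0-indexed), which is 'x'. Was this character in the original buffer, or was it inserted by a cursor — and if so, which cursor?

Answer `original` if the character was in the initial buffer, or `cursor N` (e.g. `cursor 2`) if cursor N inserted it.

Answer: cursor 2

Derivation:
After op 1 (delete): buffer="wp" (len 2), cursors c1@2 c2@2, authorship ..
After op 2 (move_left): buffer="wp" (len 2), cursors c1@1 c2@1, authorship ..
After op 3 (delete): buffer="p" (len 1), cursors c1@0 c2@0, authorship .
After op 4 (insert('x')): buffer="xxp" (len 3), cursors c1@2 c2@2, authorship 12.
Authorship (.=original, N=cursor N): 1 2 .
Index 1: author = 2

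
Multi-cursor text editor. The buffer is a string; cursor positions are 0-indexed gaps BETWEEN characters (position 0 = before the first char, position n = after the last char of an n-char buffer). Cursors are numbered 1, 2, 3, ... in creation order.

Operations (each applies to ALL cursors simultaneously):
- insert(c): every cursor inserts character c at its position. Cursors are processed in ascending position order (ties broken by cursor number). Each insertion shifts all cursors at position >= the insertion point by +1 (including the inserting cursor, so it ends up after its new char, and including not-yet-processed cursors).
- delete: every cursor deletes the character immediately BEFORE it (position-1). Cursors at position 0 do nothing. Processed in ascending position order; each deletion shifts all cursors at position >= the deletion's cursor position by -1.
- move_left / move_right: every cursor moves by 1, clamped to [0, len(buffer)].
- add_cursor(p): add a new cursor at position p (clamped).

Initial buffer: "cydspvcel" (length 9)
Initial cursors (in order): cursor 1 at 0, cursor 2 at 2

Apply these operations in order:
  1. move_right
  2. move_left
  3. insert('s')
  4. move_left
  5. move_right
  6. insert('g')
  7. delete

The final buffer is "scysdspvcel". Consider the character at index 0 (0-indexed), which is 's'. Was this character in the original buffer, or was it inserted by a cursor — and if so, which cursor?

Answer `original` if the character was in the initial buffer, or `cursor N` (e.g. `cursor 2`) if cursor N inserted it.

Answer: cursor 1

Derivation:
After op 1 (move_right): buffer="cydspvcel" (len 9), cursors c1@1 c2@3, authorship .........
After op 2 (move_left): buffer="cydspvcel" (len 9), cursors c1@0 c2@2, authorship .........
After op 3 (insert('s')): buffer="scysdspvcel" (len 11), cursors c1@1 c2@4, authorship 1..2.......
After op 4 (move_left): buffer="scysdspvcel" (len 11), cursors c1@0 c2@3, authorship 1..2.......
After op 5 (move_right): buffer="scysdspvcel" (len 11), cursors c1@1 c2@4, authorship 1..2.......
After op 6 (insert('g')): buffer="sgcysgdspvcel" (len 13), cursors c1@2 c2@6, authorship 11..22.......
After op 7 (delete): buffer="scysdspvcel" (len 11), cursors c1@1 c2@4, authorship 1..2.......
Authorship (.=original, N=cursor N): 1 . . 2 . . . . . . .
Index 0: author = 1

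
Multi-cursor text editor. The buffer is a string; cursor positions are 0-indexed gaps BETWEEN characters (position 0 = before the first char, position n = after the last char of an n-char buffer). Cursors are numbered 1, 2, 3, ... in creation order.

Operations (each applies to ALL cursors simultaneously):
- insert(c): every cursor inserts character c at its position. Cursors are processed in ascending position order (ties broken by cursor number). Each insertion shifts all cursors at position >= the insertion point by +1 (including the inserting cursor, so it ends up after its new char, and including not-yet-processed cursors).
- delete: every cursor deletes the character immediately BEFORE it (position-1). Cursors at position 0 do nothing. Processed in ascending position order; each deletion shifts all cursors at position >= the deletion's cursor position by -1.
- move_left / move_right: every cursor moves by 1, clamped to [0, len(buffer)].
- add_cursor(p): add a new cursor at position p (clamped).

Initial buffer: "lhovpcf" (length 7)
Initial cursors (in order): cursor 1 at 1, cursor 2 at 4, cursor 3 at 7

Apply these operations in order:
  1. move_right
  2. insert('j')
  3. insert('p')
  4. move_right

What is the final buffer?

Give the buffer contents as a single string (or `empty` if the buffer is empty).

Answer: lhjpovpjpcfjp

Derivation:
After op 1 (move_right): buffer="lhovpcf" (len 7), cursors c1@2 c2@5 c3@7, authorship .......
After op 2 (insert('j')): buffer="lhjovpjcfj" (len 10), cursors c1@3 c2@7 c3@10, authorship ..1...2..3
After op 3 (insert('p')): buffer="lhjpovpjpcfjp" (len 13), cursors c1@4 c2@9 c3@13, authorship ..11...22..33
After op 4 (move_right): buffer="lhjpovpjpcfjp" (len 13), cursors c1@5 c2@10 c3@13, authorship ..11...22..33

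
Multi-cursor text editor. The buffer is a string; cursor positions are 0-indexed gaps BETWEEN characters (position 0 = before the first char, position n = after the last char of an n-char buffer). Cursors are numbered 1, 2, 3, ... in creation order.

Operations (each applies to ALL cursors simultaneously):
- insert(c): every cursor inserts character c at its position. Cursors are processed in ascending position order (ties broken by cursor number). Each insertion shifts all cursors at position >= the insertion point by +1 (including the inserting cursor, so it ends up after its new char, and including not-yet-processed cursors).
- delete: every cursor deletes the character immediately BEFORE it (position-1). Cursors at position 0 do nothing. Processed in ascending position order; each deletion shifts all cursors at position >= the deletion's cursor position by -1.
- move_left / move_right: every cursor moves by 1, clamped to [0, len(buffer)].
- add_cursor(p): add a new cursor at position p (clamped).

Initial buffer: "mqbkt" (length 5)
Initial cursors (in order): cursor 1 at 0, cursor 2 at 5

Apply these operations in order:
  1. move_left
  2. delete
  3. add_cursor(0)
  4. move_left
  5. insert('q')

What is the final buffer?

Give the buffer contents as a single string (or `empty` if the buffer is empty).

Answer: qqmqqbt

Derivation:
After op 1 (move_left): buffer="mqbkt" (len 5), cursors c1@0 c2@4, authorship .....
After op 2 (delete): buffer="mqbt" (len 4), cursors c1@0 c2@3, authorship ....
After op 3 (add_cursor(0)): buffer="mqbt" (len 4), cursors c1@0 c3@0 c2@3, authorship ....
After op 4 (move_left): buffer="mqbt" (len 4), cursors c1@0 c3@0 c2@2, authorship ....
After op 5 (insert('q')): buffer="qqmqqbt" (len 7), cursors c1@2 c3@2 c2@5, authorship 13..2..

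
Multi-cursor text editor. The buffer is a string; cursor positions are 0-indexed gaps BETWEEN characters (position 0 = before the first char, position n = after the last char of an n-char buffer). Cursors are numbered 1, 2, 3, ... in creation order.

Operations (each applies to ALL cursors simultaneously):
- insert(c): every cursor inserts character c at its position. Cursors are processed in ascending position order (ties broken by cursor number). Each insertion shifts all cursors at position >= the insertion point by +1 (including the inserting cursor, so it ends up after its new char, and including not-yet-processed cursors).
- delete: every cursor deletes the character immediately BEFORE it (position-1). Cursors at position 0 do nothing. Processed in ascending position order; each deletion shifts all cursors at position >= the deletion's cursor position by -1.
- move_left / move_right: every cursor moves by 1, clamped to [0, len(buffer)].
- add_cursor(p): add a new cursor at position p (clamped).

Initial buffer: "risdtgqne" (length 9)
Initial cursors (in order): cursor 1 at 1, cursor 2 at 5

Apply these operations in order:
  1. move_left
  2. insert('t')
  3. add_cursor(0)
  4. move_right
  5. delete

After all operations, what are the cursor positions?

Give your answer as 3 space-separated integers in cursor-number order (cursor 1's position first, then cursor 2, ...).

After op 1 (move_left): buffer="risdtgqne" (len 9), cursors c1@0 c2@4, authorship .........
After op 2 (insert('t')): buffer="trisdttgqne" (len 11), cursors c1@1 c2@6, authorship 1....2.....
After op 3 (add_cursor(0)): buffer="trisdttgqne" (len 11), cursors c3@0 c1@1 c2@6, authorship 1....2.....
After op 4 (move_right): buffer="trisdttgqne" (len 11), cursors c3@1 c1@2 c2@7, authorship 1....2.....
After op 5 (delete): buffer="isdtgqne" (len 8), cursors c1@0 c3@0 c2@4, authorship ...2....

Answer: 0 4 0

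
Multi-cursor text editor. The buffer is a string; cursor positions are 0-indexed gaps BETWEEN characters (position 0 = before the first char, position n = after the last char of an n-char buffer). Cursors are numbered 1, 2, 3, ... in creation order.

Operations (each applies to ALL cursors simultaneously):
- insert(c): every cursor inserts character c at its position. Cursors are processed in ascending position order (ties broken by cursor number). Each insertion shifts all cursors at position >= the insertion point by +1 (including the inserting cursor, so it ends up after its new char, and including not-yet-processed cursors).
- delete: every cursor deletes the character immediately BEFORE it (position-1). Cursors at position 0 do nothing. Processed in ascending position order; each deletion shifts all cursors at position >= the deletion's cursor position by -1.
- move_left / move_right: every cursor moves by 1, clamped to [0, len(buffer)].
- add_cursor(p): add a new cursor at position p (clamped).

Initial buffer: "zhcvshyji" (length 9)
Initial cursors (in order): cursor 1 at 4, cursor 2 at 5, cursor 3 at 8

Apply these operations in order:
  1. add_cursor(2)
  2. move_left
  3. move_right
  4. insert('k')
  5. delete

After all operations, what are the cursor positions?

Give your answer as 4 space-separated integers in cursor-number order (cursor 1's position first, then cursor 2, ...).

After op 1 (add_cursor(2)): buffer="zhcvshyji" (len 9), cursors c4@2 c1@4 c2@5 c3@8, authorship .........
After op 2 (move_left): buffer="zhcvshyji" (len 9), cursors c4@1 c1@3 c2@4 c3@7, authorship .........
After op 3 (move_right): buffer="zhcvshyji" (len 9), cursors c4@2 c1@4 c2@5 c3@8, authorship .........
After op 4 (insert('k')): buffer="zhkcvkskhyjki" (len 13), cursors c4@3 c1@6 c2@8 c3@12, authorship ..4..1.2...3.
After op 5 (delete): buffer="zhcvshyji" (len 9), cursors c4@2 c1@4 c2@5 c3@8, authorship .........

Answer: 4 5 8 2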